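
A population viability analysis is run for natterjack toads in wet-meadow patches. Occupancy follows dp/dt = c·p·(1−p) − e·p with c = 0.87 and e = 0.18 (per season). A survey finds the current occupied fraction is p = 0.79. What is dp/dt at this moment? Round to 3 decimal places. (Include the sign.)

Colonization term: c·p·(1−p) = 0.87×0.79×0.2100 = 0.14433.
Extinction term: e·p = 0.14220.
dp/dt = 0.14433 − 0.14220 = 0.00213.

0.002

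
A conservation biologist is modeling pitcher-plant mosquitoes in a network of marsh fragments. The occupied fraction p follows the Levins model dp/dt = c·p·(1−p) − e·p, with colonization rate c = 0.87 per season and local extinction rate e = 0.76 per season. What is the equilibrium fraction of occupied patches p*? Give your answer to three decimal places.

At equilibrium, colonization balances extinction: c·p*·(1−p*) = e·p*.
So p* = 1 − e/c = 1 − 0.76/0.87 = 1 − 0.8736 = 0.1264.

0.126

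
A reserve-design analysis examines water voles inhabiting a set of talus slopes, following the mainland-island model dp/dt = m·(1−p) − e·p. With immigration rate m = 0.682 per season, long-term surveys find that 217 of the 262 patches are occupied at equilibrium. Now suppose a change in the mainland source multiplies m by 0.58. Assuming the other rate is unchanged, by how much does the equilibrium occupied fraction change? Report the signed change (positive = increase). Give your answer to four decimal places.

-0.0916

Observed p* = 217/262 = 0.82824.
Balance m(1−p*) = e·p* gives e = m(1−p*)/p* = 0.682×0.17176/0.82824 = 0.14143.
New p* = m/(m+e) = 0.39556/(0.39556+0.14143) = 0.73662.
Δp* = 0.73662 − 0.82824 = -0.09162.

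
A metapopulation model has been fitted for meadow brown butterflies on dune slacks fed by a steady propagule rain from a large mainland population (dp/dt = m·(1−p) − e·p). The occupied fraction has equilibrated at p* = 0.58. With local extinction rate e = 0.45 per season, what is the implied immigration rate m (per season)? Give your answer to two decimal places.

At equilibrium m(1−p*) = e·p*, so m = e·p*/(1−p*).
m = 0.45 × 0.58 / 0.4200 = 0.2610/0.4200 = 0.6214.

0.62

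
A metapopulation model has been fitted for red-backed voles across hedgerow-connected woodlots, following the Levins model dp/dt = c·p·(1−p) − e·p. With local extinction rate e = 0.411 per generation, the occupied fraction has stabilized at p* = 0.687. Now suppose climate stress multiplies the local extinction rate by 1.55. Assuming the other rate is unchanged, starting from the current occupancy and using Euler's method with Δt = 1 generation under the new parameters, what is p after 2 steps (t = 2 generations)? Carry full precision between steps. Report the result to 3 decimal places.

Balance c(1−p*) = e gives c = e/(1 − 0.68700) = 0.411/0.31300 = 1.31310.
Starting from p₀ = 0.68700; update p ← p + (dp/dt)·Δt with the new parameters.
  1  |  dp/dt·Δt = -0.155296  |  p_1 = 0.531704
  2  |  dp/dt·Δt = -0.011767  |  p_2 = 0.519937

0.520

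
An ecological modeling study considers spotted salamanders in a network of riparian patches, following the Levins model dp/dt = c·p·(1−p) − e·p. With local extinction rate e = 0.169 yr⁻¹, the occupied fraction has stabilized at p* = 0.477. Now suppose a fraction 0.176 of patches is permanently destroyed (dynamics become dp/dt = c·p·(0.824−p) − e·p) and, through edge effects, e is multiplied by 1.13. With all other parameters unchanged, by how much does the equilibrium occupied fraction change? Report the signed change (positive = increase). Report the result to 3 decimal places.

Balance c(1−p*) = e gives c = e/(1 − 0.47700) = 0.169/0.52300 = 0.32314.
New p* = 0.824 − e/c = 0.824 − 0.19097/0.32314 = 0.23302.
Δp* = 0.23302 − 0.47700 = -0.24398.

-0.244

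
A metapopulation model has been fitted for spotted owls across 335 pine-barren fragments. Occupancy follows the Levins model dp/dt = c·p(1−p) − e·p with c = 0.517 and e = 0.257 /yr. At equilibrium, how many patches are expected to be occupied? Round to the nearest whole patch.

168

p* = 1 − e/c = 1 − 0.257/0.517 = 0.5029.
Expected occupied patches = N × p* = 335 × 0.5029 = 168.47 ≈ 168.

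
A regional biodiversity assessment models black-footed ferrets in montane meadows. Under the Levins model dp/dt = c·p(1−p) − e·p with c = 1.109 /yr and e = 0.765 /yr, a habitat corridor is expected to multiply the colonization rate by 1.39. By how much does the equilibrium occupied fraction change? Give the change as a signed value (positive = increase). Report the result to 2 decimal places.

0.19

Before: p* = 1 − 0.765/1.109 = 0.3102.
After the change, c = 1.54151, e = 0.765, so p* = 1 − 0.765/1.54151 = 0.5037.
Δp* = 0.5037 − 0.3102 = +0.1935.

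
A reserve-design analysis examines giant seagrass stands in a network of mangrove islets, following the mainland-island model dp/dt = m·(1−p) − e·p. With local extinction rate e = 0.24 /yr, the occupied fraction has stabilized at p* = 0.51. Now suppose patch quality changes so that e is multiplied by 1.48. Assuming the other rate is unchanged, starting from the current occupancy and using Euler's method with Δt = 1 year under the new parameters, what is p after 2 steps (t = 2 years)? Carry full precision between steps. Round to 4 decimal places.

Balance m(1−p*) = e·p* gives m = e·p*/(1−p*) = 0.24×0.51000/0.49000 = 0.24980.
Starting from p₀ = 0.51000; update p ← p + (dp/dt)·Δt with the new parameters.
  1  |  dp/dt·Δt = -0.058752  |  p_1 = 0.451248
  2  |  dp/dt·Δt = -0.023207  |  p_2 = 0.428041

0.4280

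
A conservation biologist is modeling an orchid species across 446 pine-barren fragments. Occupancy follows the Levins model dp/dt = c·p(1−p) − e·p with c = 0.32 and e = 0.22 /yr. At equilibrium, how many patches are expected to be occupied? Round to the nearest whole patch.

139

p* = 1 − e/c = 1 − 0.22/0.32 = 0.3125.
Expected occupied patches = N × p* = 446 × 0.3125 = 139.38 ≈ 139.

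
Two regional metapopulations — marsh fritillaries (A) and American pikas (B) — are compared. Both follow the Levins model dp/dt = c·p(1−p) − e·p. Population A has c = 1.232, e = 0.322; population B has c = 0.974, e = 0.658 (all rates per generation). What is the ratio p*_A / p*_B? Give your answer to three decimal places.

A: p*_A = 1 − 0.322/1.232 = 0.7386.
B: p*_B = 1 − 0.658/0.974 = 0.3244.
p*_A / p*_B = 0.7386/0.3244 = 2.2767.

2.277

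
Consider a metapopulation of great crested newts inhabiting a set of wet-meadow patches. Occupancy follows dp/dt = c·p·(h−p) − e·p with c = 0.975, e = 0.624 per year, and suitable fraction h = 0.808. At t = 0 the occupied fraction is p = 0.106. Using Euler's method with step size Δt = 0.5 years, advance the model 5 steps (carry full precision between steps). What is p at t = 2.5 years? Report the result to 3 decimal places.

Update rule: p ← p + [c·p·(h−p) − e·p]·Δt with Δt = 0.5.
step 1: Δp = +0.00320, p = 0.10920
step 2: Δp = +0.00313, p = 0.11233
step 3: Δp = +0.00305, p = 0.11538
step 4: Δp = +0.00296, p = 0.11834
step 5: Δp = +0.00286, p = 0.12121

0.121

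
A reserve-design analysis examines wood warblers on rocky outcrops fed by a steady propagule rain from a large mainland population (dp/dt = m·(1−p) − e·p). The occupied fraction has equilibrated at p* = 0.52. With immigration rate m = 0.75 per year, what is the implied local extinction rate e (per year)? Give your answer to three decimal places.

At equilibrium m(1−p*) = e·p*, so e = m(1−p*)/p*.
e = 0.75 × 0.4800 / 0.52 = 0.6923.

0.692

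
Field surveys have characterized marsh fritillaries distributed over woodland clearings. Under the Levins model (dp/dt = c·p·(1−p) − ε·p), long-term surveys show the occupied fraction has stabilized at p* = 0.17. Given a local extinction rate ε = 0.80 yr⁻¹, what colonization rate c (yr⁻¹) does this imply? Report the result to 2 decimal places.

0.96

At equilibrium c(1−p*) = ε, so c = ε/(1−p*).
c = 0.80/(1 − 0.17) = 0.80/0.8300 = 0.9639.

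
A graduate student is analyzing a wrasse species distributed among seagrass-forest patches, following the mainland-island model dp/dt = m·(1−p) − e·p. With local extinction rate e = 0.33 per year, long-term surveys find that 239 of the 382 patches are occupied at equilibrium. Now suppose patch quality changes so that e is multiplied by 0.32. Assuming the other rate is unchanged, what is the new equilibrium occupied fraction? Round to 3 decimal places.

Observed p* = 239/382 = 0.62565.
Balance m(1−p*) = e·p* gives m = e·p*/(1−p*) = 0.33×0.62565/0.37435 = 0.55153.
New p* = m/(m+e) = 0.55153/(0.55153+0.10560) = 0.83930.

0.839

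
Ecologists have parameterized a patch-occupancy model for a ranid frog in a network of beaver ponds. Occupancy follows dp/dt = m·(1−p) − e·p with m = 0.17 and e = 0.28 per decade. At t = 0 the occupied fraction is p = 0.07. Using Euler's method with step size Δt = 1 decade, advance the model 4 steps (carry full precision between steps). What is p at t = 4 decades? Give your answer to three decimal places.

0.350

Update rule: p ← p + [m·(1−p) − e·p]·Δt with Δt = 1.
  1  |  dp/dt·Δt = +0.138500  |  p_1 = 0.208500
  2  |  dp/dt·Δt = +0.076175  |  p_2 = 0.284675
  3  |  dp/dt·Δt = +0.041896  |  p_3 = 0.326571
  4  |  dp/dt·Δt = +0.023043  |  p_4 = 0.349614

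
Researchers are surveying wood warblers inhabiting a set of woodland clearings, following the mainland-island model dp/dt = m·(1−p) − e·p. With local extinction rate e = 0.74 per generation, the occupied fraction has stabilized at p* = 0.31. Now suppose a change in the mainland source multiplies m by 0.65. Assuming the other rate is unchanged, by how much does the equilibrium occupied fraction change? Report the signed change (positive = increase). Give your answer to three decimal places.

Balance m(1−p*) = e·p* gives m = e·p*/(1−p*) = 0.74×0.31000/0.69000 = 0.33246.
New p* = m/(m+e) = 0.21610/(0.21610+0.74000) = 0.22602.
Δp* = 0.22602 − 0.31000 = -0.08398.

-0.084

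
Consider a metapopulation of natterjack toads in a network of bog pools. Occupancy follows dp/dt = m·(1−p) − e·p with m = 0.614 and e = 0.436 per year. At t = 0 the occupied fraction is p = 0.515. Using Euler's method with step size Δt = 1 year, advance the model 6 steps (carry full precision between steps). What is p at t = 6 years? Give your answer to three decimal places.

Update rule: p ← p + [m·(1−p) − e·p]·Δt with Δt = 1.
  1  |  dp/dt·Δt = +0.073250  |  p_1 = 0.588250
  2  |  dp/dt·Δt = -0.003662  |  p_2 = 0.584588
  3  |  dp/dt·Δt = +0.000183  |  p_3 = 0.584771
  4  |  dp/dt·Δt = -0.000009  |  p_4 = 0.584761
  5  |  dp/dt·Δt = +0.000000  |  p_5 = 0.584762
  6  |  dp/dt·Δt = -0.000000  |  p_6 = 0.584762

0.585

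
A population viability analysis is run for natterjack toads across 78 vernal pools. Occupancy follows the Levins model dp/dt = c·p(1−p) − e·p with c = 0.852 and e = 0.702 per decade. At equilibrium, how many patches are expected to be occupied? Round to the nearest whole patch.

p* = 1 − e/c = 1 − 0.702/0.852 = 0.1761.
Expected occupied patches = N × p* = 78 × 0.1761 = 13.73 ≈ 14.

14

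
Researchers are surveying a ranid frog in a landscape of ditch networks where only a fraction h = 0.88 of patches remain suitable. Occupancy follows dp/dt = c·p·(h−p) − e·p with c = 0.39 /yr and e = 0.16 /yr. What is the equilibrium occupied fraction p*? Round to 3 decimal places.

0.470

Setting dp/dt = 0 and dividing by p* gives c·(h−p*) = e.
So p* = h − e/c = 0.88 − 0.16/0.39 = 0.88 − 0.4103 = 0.4697.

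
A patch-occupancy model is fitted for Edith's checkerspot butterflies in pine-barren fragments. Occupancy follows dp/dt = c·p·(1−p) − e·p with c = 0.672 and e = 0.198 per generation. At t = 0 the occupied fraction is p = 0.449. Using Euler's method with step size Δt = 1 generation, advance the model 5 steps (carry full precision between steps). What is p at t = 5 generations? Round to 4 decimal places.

Update rule: p ← p + [c·p·(1−p) − e·p]·Δt with Δt = 1.
step 1: Δp = +0.07735, p = 0.52635
step 2: Δp = +0.06332, p = 0.58967
step 3: Δp = +0.04584, p = 0.63551
step 4: Δp = +0.02983, p = 0.66534
step 5: Δp = +0.01789, p = 0.68323

0.6832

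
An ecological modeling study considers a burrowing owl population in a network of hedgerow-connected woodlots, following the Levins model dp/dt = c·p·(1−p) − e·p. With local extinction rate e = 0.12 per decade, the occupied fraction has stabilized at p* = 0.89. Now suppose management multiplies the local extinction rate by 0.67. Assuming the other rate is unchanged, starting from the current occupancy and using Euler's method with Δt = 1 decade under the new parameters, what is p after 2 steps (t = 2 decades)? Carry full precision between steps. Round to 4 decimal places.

0.9263

Balance c(1−p*) = e gives c = e/(1 − 0.89000) = 0.12/0.11000 = 1.09091.
Starting from p₀ = 0.89000; update p ← p + (dp/dt)·Δt with the new parameters.
  1  |  dp/dt·Δt = +0.035244  |  p_1 = 0.925244
  2  |  dp/dt·Δt = +0.001066  |  p_2 = 0.926310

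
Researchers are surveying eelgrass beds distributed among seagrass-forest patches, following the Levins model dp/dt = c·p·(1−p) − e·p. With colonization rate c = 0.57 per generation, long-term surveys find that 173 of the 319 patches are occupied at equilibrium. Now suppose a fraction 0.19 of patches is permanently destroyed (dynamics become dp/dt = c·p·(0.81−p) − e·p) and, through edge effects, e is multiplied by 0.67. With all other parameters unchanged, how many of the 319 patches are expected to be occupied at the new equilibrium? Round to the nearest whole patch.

Observed p* = 173/319 = 0.54232.
Balance c(1−p*) = e gives e = 0.57×(1 − 0.54232) = 0.26088.
New p* = 0.81 − e/c = 0.81 − 0.17479/0.57000 = 0.50335.
Expected occupied = 319 × 0.50335 = 160.57 ≈ 161.

161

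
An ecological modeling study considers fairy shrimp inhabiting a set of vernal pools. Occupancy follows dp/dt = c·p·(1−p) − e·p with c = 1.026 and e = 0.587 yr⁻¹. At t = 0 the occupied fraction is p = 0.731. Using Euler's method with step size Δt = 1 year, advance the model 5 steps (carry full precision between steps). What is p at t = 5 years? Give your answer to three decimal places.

0.434

Update rule: p ← p + [c·p·(1−p) − e·p]·Δt with Δt = 1.
p: 0.73100 → 0.50365  (Δp = -0.22735)
p: 0.50365 → 0.46450  (Δp = -0.03916)
p: 0.46450 → 0.44704  (Δp = -0.01745)
p: 0.44704 → 0.43825  (Δp = -0.00879)
p: 0.43825 → 0.43359  (Δp = -0.00467)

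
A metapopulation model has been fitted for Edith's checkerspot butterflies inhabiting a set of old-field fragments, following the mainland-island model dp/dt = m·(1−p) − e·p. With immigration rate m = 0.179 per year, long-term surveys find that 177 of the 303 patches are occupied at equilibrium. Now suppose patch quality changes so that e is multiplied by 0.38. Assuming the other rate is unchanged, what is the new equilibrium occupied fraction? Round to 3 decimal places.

Observed p* = 177/303 = 0.58416.
Balance m(1−p*) = e·p* gives e = m(1−p*)/p* = 0.179×0.41584/0.58416 = 0.12742.
New p* = m/(m+e) = 0.17900/(0.17900+0.04842) = 0.78709.

0.787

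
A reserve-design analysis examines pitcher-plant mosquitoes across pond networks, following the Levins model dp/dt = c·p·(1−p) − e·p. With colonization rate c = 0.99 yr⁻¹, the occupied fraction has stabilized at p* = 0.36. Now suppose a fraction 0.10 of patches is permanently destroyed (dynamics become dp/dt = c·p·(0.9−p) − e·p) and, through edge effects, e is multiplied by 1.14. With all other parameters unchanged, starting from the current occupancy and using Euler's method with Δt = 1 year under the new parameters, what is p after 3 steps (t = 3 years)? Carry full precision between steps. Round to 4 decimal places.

Balance c(1−p*) = e gives e = 0.99×(1 − 0.36000) = 0.63360.
Starting from p₀ = 0.36000; update p ← p + (dp/dt)·Δt with the new parameters.
  1  |  dp/dt·Δt = -0.067573  |  p_1 = 0.292427
  2  |  dp/dt·Δt = -0.035327  |  p_2 = 0.257100
  3  |  dp/dt·Δt = -0.022068  |  p_3 = 0.235032

0.2350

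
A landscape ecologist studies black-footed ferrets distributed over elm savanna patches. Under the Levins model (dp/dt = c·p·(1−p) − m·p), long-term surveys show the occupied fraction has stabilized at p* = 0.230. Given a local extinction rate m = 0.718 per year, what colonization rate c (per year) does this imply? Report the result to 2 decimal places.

0.93

At equilibrium c(1−p*) = m, so c = m/(1−p*).
c = 0.718/(1 − 0.230) = 0.718/0.7700 = 0.9325.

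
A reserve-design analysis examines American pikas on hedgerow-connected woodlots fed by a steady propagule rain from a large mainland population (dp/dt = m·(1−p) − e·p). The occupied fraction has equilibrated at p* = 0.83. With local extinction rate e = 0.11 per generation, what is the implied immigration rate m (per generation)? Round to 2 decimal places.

At equilibrium m(1−p*) = e·p*, so m = e·p*/(1−p*).
m = 0.11 × 0.83 / 0.1700 = 0.0913/0.1700 = 0.5371.

0.54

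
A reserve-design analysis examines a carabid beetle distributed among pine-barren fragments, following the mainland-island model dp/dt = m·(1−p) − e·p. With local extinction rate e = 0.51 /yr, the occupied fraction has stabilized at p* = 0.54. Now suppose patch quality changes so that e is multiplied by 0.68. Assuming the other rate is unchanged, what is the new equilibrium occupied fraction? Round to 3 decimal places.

0.633

Balance m(1−p*) = e·p* gives m = e·p*/(1−p*) = 0.51×0.54000/0.46000 = 0.59870.
New p* = m/(m+e) = 0.59870/(0.59870+0.34680) = 0.63321.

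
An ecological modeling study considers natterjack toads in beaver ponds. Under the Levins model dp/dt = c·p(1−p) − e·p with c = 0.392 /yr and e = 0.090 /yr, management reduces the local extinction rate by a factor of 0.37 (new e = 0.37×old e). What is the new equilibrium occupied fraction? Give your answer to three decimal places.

0.915

Before: p* = 1 − 0.090/0.392 = 0.7704.
After the change, c = 0.392, e = 0.0333, so p* = 1 − 0.0333/0.392 = 0.9151.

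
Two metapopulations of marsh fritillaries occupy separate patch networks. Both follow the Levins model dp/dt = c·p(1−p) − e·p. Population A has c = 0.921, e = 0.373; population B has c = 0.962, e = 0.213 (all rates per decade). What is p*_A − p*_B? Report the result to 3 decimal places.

A: p*_A = 1 − 0.373/0.921 = 0.5950.
B: p*_B = 1 − 0.213/0.962 = 0.7786.
p*_A − p*_B = 0.5950 − 0.7786 = -0.1836.

-0.184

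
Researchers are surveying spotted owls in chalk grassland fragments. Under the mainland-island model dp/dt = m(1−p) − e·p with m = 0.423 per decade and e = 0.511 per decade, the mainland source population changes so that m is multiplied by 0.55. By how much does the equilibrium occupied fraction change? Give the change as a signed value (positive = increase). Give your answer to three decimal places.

Before: p* = 0.423/(0.423+0.511) = 0.4529.
After: m = 0.23265, e = 0.511; p* = 0.23265/0.7437 = 0.3128.
Δp* = 0.3128 − 0.4529 = -0.1400.

-0.140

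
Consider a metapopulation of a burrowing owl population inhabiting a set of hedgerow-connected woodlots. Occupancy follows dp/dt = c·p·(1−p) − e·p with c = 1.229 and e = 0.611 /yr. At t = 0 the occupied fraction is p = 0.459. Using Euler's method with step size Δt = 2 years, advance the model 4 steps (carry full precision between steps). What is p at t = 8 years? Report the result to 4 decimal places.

0.5028

Update rule: p ← p + [c·p·(1−p) − e·p]·Δt with Δt = 2.
p: 0.45900 → 0.50847  (Δp = +0.04947)
p: 0.50847 → 0.50144  (Δp = -0.00703)
p: 0.50144 → 0.50317  (Δp = +0.00173)
p: 0.50317 → 0.50277  (Δp = -0.00040)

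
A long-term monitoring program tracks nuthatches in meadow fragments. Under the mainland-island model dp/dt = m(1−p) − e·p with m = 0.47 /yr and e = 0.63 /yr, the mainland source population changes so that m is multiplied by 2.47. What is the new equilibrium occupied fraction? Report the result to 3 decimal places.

0.648

Before: p* = 0.47/(0.47+0.63) = 0.4273.
After: m = 1.1609, e = 0.63; p* = 1.1609/1.7909 = 0.6482.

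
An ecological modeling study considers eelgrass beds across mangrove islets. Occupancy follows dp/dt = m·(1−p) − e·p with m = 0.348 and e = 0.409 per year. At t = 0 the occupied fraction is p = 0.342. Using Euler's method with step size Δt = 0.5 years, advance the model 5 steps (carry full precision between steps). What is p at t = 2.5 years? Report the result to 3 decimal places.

Update rule: p ← p + [m·(1−p) − e·p]·Δt with Δt = 0.5.
t = 0.5: p = 0.34200 + (+0.04455) = 0.38655
t = 1: p = 0.38655 + (+0.02769) = 0.41424
t = 1.5: p = 0.41424 + (+0.01721) = 0.43145
t = 2: p = 0.43145 + (+0.01070) = 0.44215
t = 2.5: p = 0.44215 + (+0.00665) = 0.44879

0.449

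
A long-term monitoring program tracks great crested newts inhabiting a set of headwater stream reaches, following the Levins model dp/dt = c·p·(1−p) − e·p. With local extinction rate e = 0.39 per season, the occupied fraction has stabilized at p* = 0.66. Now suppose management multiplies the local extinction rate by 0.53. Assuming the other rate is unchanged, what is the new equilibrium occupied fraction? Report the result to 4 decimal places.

0.8198

Balance c(1−p*) = e gives c = e/(1 − 0.66000) = 0.39/0.34000 = 1.14706.
New p* = 1 − e/c = 1 − 0.20670/1.14706 = 0.81980.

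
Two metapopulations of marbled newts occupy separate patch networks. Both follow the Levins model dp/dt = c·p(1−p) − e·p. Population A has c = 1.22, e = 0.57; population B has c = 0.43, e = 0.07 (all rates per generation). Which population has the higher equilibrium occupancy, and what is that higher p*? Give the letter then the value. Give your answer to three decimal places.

B, 0.837

A: p*_A = 1 − 0.57/1.22 = 0.5328.
B: p*_B = 1 − 0.07/0.43 = 0.8372.
B is higher at 0.8372.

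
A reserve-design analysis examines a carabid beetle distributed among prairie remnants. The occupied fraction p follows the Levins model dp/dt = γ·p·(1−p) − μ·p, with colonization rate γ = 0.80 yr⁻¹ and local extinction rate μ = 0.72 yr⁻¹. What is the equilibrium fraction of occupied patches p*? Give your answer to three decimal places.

Setting dp/dt = 0 and dividing through by p* gives γ·(1−p*) = μ.
So p* = 1 − μ/γ = 1 − 0.72/0.80 = 1 − 0.9000 = 0.1000.

0.100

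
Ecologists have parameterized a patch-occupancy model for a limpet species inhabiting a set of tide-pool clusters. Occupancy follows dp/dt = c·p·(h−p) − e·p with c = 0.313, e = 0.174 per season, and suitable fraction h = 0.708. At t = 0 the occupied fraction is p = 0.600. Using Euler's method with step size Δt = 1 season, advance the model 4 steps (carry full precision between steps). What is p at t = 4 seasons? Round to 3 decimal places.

Update rule: p ← p + [c·p·(h−p) − e·p]·Δt with Δt = 1.
  1  |  dp/dt·Δt = -0.084118  |  p_1 = 0.515882
  2  |  dp/dt·Δt = -0.058742  |  p_2 = 0.457140
  3  |  dp/dt·Δt = -0.043648  |  p_3 = 0.413492
  4  |  dp/dt·Δt = -0.033832  |  p_4 = 0.379661

0.380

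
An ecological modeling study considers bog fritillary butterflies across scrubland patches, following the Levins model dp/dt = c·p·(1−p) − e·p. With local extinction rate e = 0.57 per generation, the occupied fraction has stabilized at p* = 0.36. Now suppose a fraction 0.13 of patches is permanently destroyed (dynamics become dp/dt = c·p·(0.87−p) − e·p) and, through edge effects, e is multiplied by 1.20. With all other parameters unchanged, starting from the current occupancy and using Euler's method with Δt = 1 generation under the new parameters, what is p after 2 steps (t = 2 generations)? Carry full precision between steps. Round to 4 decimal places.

0.2340

Balance c(1−p*) = e gives c = e/(1 − 0.36000) = 0.57/0.64000 = 0.89062.
Starting from p₀ = 0.36000; update p ← p + (dp/dt)·Δt with the new parameters.
t = 1: p = 0.36000 + (-0.08272) = 0.27728
t = 2: p = 0.27728 + (-0.04329) = 0.23399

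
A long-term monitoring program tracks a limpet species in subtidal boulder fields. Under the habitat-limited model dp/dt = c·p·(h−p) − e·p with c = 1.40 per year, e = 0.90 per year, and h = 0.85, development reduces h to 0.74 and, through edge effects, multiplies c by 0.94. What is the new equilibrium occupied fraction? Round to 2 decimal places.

Before: p* = h − e/c = 0.85 − 0.90/1.40 = 0.85 − 0.6429 = 0.2071.
After: c = 1.316, e = 0.9, h = 0.74; p* = 0.74 − 0.9/1.316 = 0.0561.

0.06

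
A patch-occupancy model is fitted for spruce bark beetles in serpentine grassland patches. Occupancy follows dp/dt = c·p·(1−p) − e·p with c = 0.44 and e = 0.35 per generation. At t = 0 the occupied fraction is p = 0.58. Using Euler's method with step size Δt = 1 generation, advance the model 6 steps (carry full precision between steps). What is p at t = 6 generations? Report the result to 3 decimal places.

Update rule: p ← p + [c·p·(1−p) − e·p]·Δt with Δt = 1.
p: 0.58000 → 0.48418  (Δp = -0.09582)
p: 0.48418 → 0.42461  (Δp = -0.05957)
p: 0.42461 → 0.38350  (Δp = -0.04111)
p: 0.38350 → 0.35330  (Δp = -0.03020)
p: 0.35330 → 0.33018  (Δp = -0.02312)
p: 0.33018 → 0.31192  (Δp = -0.01825)

0.312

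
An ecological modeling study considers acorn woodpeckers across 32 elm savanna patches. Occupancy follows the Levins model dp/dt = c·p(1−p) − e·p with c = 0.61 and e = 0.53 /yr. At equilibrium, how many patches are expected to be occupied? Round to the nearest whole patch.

4

p* = 1 − e/c = 1 − 0.53/0.61 = 0.1311.
Expected occupied patches = N × p* = 32 × 0.1311 = 4.20 ≈ 4.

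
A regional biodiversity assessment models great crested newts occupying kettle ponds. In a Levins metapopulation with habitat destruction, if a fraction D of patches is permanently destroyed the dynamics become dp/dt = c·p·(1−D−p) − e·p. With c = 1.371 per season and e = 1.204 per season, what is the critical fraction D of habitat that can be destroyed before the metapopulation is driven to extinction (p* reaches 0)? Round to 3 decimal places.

The nontrivial equilibrium is p* = (1−D) − e/c; extinction occurs when this hits zero.
So D_crit = 1 − e/c = 1 − 1.204/1.371 = 1 − 0.8782 = 0.1218.
Note this equals the original equilibrium occupancy — the Levins extinction-debt result.

0.122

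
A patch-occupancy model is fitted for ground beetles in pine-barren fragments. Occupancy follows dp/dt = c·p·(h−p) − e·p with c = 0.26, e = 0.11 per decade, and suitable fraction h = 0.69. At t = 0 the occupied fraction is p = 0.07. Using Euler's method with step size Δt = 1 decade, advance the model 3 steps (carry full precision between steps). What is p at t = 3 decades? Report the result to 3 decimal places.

Update rule: p ← p + [c·p·(h−p) − e·p]·Δt with Δt = 1.
t = 1: p = 0.07000 + (+0.00358) = 0.07358
t = 2: p = 0.07358 + (+0.00370) = 0.07728
t = 3: p = 0.07728 + (+0.00381) = 0.08109

0.081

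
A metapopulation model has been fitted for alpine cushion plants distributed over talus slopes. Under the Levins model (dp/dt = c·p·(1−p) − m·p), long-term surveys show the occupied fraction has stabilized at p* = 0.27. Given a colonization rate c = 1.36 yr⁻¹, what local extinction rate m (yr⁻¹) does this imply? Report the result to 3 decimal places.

0.993

At equilibrium c(1−p*) = m.
m = 1.36 × (1 − 0.27) = 1.36 × 0.7300 = 0.9928.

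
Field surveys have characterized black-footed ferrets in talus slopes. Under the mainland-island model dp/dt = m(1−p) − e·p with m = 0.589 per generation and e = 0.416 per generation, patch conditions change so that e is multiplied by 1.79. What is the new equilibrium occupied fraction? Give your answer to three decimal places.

0.442

Before: p* = 0.589/(0.589+0.416) = 0.5861.
After: m = 0.589, e = 0.74464; p* = 0.589/1.3336 = 0.4416.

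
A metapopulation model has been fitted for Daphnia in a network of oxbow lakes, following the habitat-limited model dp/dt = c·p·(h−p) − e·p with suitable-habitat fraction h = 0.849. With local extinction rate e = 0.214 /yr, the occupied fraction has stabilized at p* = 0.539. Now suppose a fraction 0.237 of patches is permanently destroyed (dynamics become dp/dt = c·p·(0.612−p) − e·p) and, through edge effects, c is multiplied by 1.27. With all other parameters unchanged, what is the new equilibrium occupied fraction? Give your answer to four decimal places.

0.3679

Balance c(h−p*) = e gives c = e/(0.849 − 0.53900) = 0.214/0.31000 = 0.69032.
New p* = 0.612 − e/c = 0.612 − 0.21400/0.87671 = 0.36791.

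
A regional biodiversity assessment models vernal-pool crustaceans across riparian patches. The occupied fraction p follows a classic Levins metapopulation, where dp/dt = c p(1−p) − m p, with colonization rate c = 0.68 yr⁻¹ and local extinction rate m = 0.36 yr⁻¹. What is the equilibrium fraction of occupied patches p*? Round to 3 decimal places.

At equilibrium, colonization balances extinction: c·p*·(1−p*) = m·p*.
So p* = 1 − m/c = 1 − 0.36/0.68 = 1 − 0.5294 = 0.4706.

0.471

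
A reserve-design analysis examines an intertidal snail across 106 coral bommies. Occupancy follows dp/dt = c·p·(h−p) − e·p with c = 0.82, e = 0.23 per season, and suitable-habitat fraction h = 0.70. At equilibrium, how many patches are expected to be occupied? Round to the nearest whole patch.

p* = h − e/c = 0.70 − 0.2805 = 0.4195.
Expected occupied patches = N × p* = 106 × 0.4195 = 44.47 ≈ 44.

44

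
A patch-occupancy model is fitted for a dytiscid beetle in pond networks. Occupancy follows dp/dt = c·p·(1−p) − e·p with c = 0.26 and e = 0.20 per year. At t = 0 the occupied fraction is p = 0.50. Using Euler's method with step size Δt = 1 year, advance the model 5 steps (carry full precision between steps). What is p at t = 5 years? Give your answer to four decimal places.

0.3770

Update rule: p ← p + [c·p·(1−p) − e·p]·Δt with Δt = 1.
p: 0.50000 → 0.46500  (Δp = -0.03500)
p: 0.46500 → 0.43668  (Δp = -0.02832)
p: 0.43668 → 0.41330  (Δp = -0.02338)
p: 0.41330 → 0.39369  (Δp = -0.01961)
p: 0.39369 → 0.37701  (Δp = -0.01668)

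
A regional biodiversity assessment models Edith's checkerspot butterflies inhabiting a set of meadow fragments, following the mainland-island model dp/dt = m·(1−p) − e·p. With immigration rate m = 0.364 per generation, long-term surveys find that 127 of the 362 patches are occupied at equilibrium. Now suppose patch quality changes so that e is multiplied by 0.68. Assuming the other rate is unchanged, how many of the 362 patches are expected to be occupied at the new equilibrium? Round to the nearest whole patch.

Observed p* = 127/362 = 0.35083.
Balance m(1−p*) = e·p* gives e = m(1−p*)/p* = 0.364×0.64917/0.35083 = 0.67354.
New p* = m/(m+e) = 0.36400/(0.36400+0.45801) = 0.44282.
Expected occupied = 362 × 0.44282 = 160.30 ≈ 160.

160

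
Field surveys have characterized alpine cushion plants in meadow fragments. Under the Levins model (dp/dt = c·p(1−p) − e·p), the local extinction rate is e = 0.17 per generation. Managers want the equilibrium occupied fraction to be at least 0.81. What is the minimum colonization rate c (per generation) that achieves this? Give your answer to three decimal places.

p* = 1 − e/c ≥ 0.81 requires e/c ≤ 0.1900, i.e. c ≥ e/0.1900.
c_min = 0.17/0.1900 = 0.8947.

0.895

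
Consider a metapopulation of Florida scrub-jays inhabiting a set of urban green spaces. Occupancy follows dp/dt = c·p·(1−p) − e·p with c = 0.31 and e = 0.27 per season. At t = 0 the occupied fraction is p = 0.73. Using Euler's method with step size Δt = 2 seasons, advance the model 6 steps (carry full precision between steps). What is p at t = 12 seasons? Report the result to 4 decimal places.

0.2320

Update rule: p ← p + [c·p·(1−p) − e·p]·Δt with Δt = 2.
t = 2: p = 0.73000 + (-0.27200) = 0.45800
t = 4: p = 0.45800 + (-0.09341) = 0.36459
t = 6: p = 0.36459 + (-0.05325) = 0.31134
t = 8: p = 0.31134 + (-0.03519) = 0.27615
t = 10: p = 0.27615 + (-0.02519) = 0.25096
t = 12: p = 0.25096 + (-0.01897) = 0.23199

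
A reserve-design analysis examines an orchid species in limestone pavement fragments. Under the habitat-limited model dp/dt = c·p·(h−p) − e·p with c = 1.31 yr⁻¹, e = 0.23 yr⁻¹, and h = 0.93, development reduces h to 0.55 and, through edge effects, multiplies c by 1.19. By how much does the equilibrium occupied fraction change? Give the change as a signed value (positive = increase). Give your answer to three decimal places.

-0.352

Before: p* = h − e/c = 0.93 − 0.23/1.31 = 0.93 − 0.1756 = 0.7544.
After: c = 1.5589, e = 0.23, h = 0.55; p* = 0.55 − 0.23/1.5589 = 0.4025.
Δp* = 0.4025 − 0.7544 = -0.3520.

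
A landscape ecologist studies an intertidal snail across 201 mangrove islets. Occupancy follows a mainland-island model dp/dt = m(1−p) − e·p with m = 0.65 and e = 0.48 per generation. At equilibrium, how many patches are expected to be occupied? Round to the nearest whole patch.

116

p* = m/(m+e) = 0.65/1.1300 = 0.5752.
Expected occupied patches = N × p* = 201 × 0.5752 = 115.62 ≈ 116.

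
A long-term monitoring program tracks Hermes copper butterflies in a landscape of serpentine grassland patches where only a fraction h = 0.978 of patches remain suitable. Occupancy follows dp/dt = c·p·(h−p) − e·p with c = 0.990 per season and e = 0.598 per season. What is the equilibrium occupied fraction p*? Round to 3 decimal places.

0.374

Setting dp/dt = 0 and dividing by p* gives c·(h−p*) = e.
So p* = h − e/c = 0.978 − 0.598/0.990 = 0.978 − 0.6040 = 0.3740.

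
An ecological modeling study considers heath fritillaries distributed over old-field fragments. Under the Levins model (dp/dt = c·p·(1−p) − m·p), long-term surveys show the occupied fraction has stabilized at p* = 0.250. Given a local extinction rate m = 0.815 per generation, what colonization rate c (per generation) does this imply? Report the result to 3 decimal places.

At equilibrium c(1−p*) = m, so c = m/(1−p*).
c = 0.815/(1 − 0.250) = 0.815/0.7500 = 1.0867.

1.087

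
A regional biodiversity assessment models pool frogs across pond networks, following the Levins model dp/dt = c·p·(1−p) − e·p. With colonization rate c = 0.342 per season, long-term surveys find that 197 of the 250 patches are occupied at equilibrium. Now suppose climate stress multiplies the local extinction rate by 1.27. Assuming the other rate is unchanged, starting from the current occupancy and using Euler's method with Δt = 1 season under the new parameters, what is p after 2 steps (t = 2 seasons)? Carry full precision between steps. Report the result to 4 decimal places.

0.7615

Observed p* = 197/250 = 0.78800.
Balance c(1−p*) = e gives e = 0.342×(1 − 0.78800) = 0.07250.
Starting from p₀ = 0.78800; update p ← p + (dp/dt)·Δt with the new parameters.
t = 1: p = 0.78800 + (-0.01543) = 0.77257
t = 2: p = 0.77257 + (-0.01105) = 0.76153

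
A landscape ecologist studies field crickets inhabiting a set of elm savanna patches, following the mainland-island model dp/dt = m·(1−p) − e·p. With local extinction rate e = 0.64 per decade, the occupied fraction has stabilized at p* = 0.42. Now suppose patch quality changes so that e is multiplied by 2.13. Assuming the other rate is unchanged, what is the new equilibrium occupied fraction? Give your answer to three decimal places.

Balance m(1−p*) = e·p* gives m = e·p*/(1−p*) = 0.64×0.42000/0.58000 = 0.46345.
New p* = m/(m+e) = 0.46345/(0.46345+1.36320) = 0.25372.

0.254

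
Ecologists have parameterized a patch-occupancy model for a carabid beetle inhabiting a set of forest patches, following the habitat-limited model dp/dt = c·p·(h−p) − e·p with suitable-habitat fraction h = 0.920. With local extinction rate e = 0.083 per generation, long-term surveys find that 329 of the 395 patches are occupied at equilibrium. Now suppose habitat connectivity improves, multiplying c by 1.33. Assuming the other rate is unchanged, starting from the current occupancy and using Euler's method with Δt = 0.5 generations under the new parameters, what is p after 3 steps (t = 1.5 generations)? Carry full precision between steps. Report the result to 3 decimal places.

0.852

Observed p* = 329/395 = 0.83291.
Balance c(h−p*) = e gives c = e/(0.92 − 0.83291) = 0.083/0.08709 = 0.95305.
Starting from p₀ = 0.83291; update p ← p + (dp/dt)·Δt with the new parameters.
step 1: Δp = +0.01141, p = 0.84432
step 2: Δp = +0.00546, p = 0.84978
step 3: Δp = +0.00255, p = 0.85233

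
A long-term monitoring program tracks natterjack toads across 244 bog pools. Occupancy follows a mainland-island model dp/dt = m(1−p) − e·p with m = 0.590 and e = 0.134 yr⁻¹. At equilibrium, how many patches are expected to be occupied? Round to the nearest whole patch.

199

p* = m/(m+e) = 0.590/0.7240 = 0.8149.
Expected occupied patches = N × p* = 244 × 0.8149 = 198.84 ≈ 199.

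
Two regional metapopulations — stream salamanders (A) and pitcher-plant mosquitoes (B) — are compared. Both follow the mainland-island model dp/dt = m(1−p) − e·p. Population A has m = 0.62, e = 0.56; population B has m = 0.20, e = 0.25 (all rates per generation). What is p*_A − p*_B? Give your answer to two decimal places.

0.08

A: p*_A = m/(m+e) = 0.62/1.1800 = 0.5254.
B: p*_B = 0.20/0.4500 = 0.4444.
p*_A − p*_B = 0.5254 − 0.4444 = 0.0810.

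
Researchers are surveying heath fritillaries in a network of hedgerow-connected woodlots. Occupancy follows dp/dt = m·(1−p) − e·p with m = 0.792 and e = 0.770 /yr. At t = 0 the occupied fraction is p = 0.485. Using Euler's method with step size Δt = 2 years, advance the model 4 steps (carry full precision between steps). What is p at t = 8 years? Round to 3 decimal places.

0.058

Update rule: p ← p + [m·(1−p) − e·p]·Δt with Δt = 2.
t = 2: p = 0.48500 + (+0.06886) = 0.55386
t = 4: p = 0.55386 + (-0.14626) = 0.40760
t = 6: p = 0.40760 + (+0.31065) = 0.71825
t = 8: p = 0.71825 + (-0.65983) = 0.05843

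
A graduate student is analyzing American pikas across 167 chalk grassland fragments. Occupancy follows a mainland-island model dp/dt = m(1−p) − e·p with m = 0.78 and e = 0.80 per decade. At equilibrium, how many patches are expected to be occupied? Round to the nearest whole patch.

p* = m/(m+e) = 0.78/1.5800 = 0.4937.
Expected occupied patches = N × p* = 167 × 0.4937 = 82.44 ≈ 82.

82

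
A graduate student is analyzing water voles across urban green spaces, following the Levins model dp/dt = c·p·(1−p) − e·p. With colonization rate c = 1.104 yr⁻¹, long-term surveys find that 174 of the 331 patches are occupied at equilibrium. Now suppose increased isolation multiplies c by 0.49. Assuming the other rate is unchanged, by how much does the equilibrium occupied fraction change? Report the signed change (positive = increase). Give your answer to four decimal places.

Observed p* = 174/331 = 0.52568.
Balance c(1−p*) = e gives e = 1.104×(1 − 0.52568) = 0.52365.
New p* = 1 − e/c = 1 − 0.52365/0.54096 = 0.03200.
Δp* = 0.03200 − 0.52568 = -0.49368.

-0.4937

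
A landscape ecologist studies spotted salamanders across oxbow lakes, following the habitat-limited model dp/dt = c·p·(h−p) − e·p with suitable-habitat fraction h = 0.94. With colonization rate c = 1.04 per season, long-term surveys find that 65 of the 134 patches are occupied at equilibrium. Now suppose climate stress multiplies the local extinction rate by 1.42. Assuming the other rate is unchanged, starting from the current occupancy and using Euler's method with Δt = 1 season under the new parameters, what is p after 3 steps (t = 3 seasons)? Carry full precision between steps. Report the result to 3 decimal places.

0.330

Observed p* = 65/134 = 0.48507.
Balance c(h−p*) = e gives e = 1.04×(0.94 − 0.48507) = 0.47312.
Starting from p₀ = 0.48507; update p ← p + (dp/dt)·Δt with the new parameters.
p: 0.48507 → 0.38868  (Δp = -0.09639)
p: 0.38868 → 0.35041  (Δp = -0.03827)
p: 0.35041 → 0.32986  (Δp = -0.02056)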